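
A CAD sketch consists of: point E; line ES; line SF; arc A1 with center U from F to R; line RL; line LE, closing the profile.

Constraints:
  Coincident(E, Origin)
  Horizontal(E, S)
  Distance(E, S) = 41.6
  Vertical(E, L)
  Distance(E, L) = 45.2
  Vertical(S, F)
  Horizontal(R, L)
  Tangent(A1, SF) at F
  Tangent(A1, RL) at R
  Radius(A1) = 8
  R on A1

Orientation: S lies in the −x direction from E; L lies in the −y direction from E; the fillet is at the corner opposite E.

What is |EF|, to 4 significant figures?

55.81

The virtual corner opposite E is at (-41.60, -45.20). A1 meets SF tangentially, so UF is at right angles to SF and the tangent condition forces UR to be normal to RL, with radius 8.0, so the center U sits 8.0 in from both sides at U = (-33.60, -37.20). That places the tangent points at F = (-41.60, -37.20) on SF and R = (-33.60, -45.20) on RL. Then |EF| = |F − E| = 55.81.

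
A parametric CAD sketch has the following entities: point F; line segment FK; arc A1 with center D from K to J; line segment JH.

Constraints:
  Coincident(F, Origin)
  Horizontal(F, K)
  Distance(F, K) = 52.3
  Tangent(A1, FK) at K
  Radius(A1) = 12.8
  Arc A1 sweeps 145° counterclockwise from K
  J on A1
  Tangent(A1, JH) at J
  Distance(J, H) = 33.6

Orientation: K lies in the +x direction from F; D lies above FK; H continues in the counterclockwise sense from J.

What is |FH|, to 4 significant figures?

53.32

On A1, K sits at bearing -90° from D; a 145° counterclockwise sweep puts J at bearing 55°, so J = D + 12.8·(cos 55°, sin 55°) = (59.64, 23.29). A1 meets JH tangentially, so DJ is at right angles to JH, so JH runs along (−sin 55°, cos 55°); with |JH| = 33.6, H = (32.12, 42.56). Then |FH| = |H − F| = 53.32.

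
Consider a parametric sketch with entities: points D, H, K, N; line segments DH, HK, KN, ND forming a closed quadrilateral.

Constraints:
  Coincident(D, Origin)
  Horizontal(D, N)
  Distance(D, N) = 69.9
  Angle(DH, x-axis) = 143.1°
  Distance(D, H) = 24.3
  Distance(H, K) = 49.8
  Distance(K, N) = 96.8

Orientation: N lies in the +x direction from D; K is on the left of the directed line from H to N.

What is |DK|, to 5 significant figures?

62.218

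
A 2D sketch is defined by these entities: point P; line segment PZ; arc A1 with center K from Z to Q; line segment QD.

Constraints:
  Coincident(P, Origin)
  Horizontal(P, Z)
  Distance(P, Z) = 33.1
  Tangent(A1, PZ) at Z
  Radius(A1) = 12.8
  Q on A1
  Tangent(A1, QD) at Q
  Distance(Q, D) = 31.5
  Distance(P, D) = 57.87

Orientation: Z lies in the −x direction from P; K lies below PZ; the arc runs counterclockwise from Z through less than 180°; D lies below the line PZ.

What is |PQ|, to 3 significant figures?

48.3

Checks: |PZ| = 33.10 ✓; |KQ| = 12.80 ✓; ∠(KQ, QD) = 90.00° ✓; |QD| = 31.50 ✓; |PD| = 57.87 ✓.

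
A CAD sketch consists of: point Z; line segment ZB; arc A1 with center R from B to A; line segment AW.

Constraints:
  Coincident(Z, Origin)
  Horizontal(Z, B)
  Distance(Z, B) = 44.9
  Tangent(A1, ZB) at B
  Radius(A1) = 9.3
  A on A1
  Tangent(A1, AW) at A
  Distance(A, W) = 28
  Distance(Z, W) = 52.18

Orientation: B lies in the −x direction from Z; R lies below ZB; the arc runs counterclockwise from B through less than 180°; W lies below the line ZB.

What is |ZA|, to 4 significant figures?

54.50

Z is at the origin; ZB is horizontal with |ZB| = 44.9 and B on the −x side, so B = (-44.90, 0.000). A1 meets ZB tangentially, so RB is at right angles to ZB, so R = B + (0, -9.3) = (-44.90, -9.300). Since RA ⟂ AW (tangency), |RW| = √(9.3² + 28.0²) = 29.50 regardless of where A sits on A1. So W lies on both circle(Z, 52.18) and circle(R, 29.50); the below-ZB intersection is W = (-36.27, -37.51). A is the foot of the tangent from W: A = (-52.48, -14.68).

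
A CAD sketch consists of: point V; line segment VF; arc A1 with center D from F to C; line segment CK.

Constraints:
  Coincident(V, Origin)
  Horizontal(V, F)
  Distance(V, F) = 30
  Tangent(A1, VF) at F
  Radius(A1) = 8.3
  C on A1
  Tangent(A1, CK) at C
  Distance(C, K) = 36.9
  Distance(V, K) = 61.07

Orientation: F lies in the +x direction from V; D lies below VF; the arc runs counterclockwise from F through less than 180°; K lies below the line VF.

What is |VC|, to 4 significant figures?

26.19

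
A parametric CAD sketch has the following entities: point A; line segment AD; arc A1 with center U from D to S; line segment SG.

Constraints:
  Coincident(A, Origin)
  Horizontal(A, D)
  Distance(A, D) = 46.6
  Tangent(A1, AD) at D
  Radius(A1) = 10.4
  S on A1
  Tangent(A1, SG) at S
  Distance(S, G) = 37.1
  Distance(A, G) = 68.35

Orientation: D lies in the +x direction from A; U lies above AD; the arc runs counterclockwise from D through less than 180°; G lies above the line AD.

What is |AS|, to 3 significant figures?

58.1

Checks: |US| = 10.40 ✓; ∠(US, SG) = 90.00° ✓; |SG| = 37.10 ✓; |AG| = 68.35 ✓.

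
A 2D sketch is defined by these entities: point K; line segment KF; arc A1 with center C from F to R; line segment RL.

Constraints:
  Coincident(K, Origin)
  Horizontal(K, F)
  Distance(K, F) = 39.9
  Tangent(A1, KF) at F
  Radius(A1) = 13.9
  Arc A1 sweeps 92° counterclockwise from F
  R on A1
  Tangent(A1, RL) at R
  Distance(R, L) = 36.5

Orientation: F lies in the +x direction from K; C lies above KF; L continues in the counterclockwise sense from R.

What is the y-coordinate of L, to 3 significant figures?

50.9

K is at the origin; KF is horizontal with |KF| = 39.9 and F on the +x side, so F = (39.9, 0.00). A1 meets KF tangentially, so CF is at right angles to KF, so C = F + (0, 13.9) = (39.9, 13.9). On A1, F sits at bearing -90° from C; a 92° counterclockwise sweep puts R at bearing 2°, so R = C + 13.9·(cos 2°, sin 2°) = (53.8, 14.4). Tangency of A1 to RL means the radius CR is perpendicular to RL, so RL runs along (−sin 2°, cos 2°); with |RL| = 36.5, L = (52.5, 50.9). So L.y = 50.9.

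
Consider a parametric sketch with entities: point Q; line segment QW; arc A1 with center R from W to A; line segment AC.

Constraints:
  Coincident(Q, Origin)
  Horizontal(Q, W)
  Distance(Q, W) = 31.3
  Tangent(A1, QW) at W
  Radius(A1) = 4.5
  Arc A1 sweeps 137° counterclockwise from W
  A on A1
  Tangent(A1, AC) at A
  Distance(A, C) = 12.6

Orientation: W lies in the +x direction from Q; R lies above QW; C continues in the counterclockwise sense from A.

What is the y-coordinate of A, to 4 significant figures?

7.791

Q is at the origin; QW is horizontal with |QW| = 31.3 and W on the +x side, so W = (31.30, 0.000). A1 meets QW tangentially, so RW is at right angles to QW, so R = W + (0, 4.5) = (31.30, 4.500). On A1, W sits at bearing -90° from R; a 137° counterclockwise sweep puts A at bearing 47°, so A = R + 4.5·(cos 47°, sin 47°) = (34.37, 7.791). So A.y = 7.791.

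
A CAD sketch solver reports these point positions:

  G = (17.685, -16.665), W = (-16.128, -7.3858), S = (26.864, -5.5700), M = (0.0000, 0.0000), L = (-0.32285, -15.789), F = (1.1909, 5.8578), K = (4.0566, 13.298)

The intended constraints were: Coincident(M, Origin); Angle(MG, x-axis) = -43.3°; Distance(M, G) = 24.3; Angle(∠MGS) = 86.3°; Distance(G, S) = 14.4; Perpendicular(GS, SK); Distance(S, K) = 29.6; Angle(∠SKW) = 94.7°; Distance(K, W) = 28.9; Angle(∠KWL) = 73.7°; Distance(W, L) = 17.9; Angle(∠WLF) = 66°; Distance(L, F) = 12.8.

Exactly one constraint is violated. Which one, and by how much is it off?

Distance(L, F) = 12.8 — off by 8.90.

M = (0.00, 0.00) ✓; MG at -43.30° ✓; |MG| = 24.30 ✓; ∠MGS = 86.30° ✓; |GS| = 14.40 ✓; ∠(GS, SK) = 90.00° ✓; |SK| = 29.60 ✓; ∠SKW = 94.70° ✓; |KW| = 28.90 ✓; ∠KWL = 73.70° ✓; |WL| = 17.90 ✓; ∠WLF = 66.00° ✓; |LF| = 21.70 ✗.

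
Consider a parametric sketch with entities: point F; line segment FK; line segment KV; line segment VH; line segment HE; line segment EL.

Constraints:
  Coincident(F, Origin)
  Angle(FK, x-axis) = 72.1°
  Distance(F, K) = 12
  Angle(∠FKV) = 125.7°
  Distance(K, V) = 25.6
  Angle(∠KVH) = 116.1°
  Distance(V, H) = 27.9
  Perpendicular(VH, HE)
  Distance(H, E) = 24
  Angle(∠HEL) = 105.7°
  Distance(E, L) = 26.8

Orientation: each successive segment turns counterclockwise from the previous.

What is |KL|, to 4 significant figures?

15.71

F is at the origin; FK runs at 72.1° with length 12.0, so K = (3.688, 11.42). ∠FKV = 125.7° gives KV at 126.4° from the x-axis; with |KV| = 25.6, V = (-11.50, 32.02). ∠KVH = 116.1° gives VH at -169.7° from the x-axis; with |VH| = 27.9, H = (-38.95, 27.04). The perpendicularity gives HE at right angles to VH, so HE runs at -79.70°; with |HE| = 24.0, E = (-34.66, 3.423). ∠HEL = 105.7° gives EL at -5.400° from the x-axis; with |EL| = 26.8, L = (-7.981, 0.9005). Then |KL| = |L − K| = 15.71.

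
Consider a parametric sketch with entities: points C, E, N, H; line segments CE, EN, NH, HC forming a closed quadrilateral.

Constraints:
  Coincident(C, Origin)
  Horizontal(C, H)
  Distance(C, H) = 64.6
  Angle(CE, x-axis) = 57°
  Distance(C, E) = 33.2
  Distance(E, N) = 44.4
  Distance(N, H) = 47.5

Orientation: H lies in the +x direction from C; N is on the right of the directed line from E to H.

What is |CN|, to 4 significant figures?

25.98

C is at the origin; C and H share the same y with |CH| = 64.6 and H in +x, so H = (64.6, 0). CE runs at 57.0° with |CE| = 33.2, so E = (18.08, 27.84). N is determined by |EN| = 44.4 and |NH| = 47.5 together: it lies at the intersection of circle(E, 44.4) and circle(H, 47.5). With |EH| = 54.21, the foot of the radical line on EH is 24.48 from E and the perpendicular offset is √(44.4² − 24.48²) = 37.04. Taking the right-of-EH solution: N = (20.06, -16.51).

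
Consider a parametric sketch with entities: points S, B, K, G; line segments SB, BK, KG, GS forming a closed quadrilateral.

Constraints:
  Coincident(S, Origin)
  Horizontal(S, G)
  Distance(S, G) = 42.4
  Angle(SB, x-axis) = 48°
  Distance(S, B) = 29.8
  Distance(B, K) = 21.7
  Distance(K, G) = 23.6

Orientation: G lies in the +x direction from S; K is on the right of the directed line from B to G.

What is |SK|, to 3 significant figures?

18.8

S is at the origin; SG is horizontal with |SG| = 42.4 and G in +x, so G = (42.4, 0). SB runs at 48.0° with |SB| = 29.8, so B = (19.9, 22.1). K is determined by |BK| = 21.7 and |KG| = 23.6 together: it lies at the intersection of circle(B, 21.7) and circle(G, 23.6). With |BG| = 31.5, the foot of the radical line on BG is 14.4 from B and the perpendicular offset is √(21.7² − 14.4²) = 16.2. Taking the right-of-BG solution: K = (18.8, 0.475).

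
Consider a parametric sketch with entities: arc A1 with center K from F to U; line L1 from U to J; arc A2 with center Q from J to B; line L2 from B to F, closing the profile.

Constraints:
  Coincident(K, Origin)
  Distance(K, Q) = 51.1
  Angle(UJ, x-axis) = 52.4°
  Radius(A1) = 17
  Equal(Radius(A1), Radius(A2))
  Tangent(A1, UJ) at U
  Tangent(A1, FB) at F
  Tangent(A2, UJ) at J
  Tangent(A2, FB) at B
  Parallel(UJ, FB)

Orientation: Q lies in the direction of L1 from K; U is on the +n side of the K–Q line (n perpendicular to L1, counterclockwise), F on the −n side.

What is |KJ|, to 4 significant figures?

53.85

The slot axis is L1's direction at 52.4°, so u = (cos 52.4°, sin 52.4°) = (0.6101, 0.7923) and n = (−sin 52.4°, cos 52.4°) = (-0.7923, 0.6101). K is at the origin and Q lies 51.1 along u from K, so Q = 51.1·u = (31.18, 40.49). Tangency of A1 to both parallel lines with radius 17.0 puts U and F at K ± 17.0·n: U = (-13.47, 10.37), F = (13.47, -10.37). Equal radii place J and B the same way about Q: J = Q + 17.0·n = (17.71, 50.86), B = Q − 17.0·n = (44.65, 30.11). Then |KJ| = |J − K| = 53.85.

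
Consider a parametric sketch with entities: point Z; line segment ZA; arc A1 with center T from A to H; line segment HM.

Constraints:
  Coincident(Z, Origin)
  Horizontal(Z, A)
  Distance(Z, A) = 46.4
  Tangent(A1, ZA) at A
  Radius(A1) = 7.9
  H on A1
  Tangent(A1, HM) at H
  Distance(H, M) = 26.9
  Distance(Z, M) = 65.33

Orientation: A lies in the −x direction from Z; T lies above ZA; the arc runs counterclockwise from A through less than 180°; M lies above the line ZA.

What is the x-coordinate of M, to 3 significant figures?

-55.5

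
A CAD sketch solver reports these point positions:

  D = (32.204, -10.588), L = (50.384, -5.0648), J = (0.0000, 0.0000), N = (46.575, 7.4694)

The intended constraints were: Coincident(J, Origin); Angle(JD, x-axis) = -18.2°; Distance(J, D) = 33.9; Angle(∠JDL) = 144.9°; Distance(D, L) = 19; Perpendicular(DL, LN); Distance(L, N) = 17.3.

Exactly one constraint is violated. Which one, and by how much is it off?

Distance(L, N) = 17.3 — off by 4.20.

J = (0.00, 0.00) ✓; JD at -18.20° ✓; |JD| = 33.90 ✓; ∠JDL = 144.9° ✓; |DL| = 19.00 ✓; ∠(DL, LN) = 90.00° ✓; |LN| = 13.10 ✗.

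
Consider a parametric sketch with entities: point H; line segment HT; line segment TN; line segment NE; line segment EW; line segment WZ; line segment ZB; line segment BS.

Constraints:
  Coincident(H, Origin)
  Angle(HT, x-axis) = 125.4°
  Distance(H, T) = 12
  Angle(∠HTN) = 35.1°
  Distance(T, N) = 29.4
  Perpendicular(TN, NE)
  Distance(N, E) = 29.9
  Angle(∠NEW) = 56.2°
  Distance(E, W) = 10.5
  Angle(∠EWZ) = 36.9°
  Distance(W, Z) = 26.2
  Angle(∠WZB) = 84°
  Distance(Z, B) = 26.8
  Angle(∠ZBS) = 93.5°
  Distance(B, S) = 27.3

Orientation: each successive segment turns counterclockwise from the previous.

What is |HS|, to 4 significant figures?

43.60

H is at the origin; HT runs at 125.4° with length 12.0, so T = (-6.951, 9.782). ∠HTN = 35.1° gives TN at -89.70° from the x-axis; with |TN| = 29.4, N = (-6.797, -19.62). TN ⟂ NE, so NE runs at 0.3000°; with |NE| = 29.9, E = (23.10, -19.46). ∠NEW = 56.2° gives EW at 124.1° from the x-axis; with |EW| = 10.5, W = (17.22, -10.77). ∠EWZ = 36.9° gives WZ at -92.80° from the x-axis; with |WZ| = 26.2, Z = (15.94, -36.94). ∠WZB = 84.0° gives ZB at 3.200° from the x-axis; with |ZB| = 26.8, B = (42.69, -35.44). ∠ZBS = 93.5° gives BS at 89.70° from the x-axis; with |BS| = 27.3, S = (42.84, -8.140). Then |HS| = |S − H| = 43.60.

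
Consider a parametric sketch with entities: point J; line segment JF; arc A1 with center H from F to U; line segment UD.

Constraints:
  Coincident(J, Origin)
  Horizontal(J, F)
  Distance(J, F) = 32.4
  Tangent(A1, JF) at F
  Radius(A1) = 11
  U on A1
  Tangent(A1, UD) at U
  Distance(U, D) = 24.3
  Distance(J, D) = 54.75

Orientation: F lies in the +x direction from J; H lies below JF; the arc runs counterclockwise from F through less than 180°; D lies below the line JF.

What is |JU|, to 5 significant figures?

30.636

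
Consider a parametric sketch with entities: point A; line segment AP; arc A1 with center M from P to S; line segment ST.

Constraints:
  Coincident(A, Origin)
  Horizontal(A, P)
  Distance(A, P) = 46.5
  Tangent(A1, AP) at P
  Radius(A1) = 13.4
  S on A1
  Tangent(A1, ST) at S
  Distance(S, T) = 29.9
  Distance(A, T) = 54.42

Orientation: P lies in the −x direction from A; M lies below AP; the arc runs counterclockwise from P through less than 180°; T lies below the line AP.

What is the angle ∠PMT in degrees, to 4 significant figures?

155.7°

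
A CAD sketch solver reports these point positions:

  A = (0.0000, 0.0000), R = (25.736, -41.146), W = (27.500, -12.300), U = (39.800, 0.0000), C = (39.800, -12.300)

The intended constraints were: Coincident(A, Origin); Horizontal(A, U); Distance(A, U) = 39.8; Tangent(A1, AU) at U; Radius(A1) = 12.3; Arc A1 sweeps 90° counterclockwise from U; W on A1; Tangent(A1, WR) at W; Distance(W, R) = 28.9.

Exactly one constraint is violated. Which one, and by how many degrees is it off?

Tangent(A1, WR) at W — off by 3.50°.

A = (0.00, 0.00) ✓; A.y = 0.00, U.y = 0.00 ✓; |AU| = 39.80 ✓; ∠(CU, UA) = 90.00° ✓; |CU| = 12.30 ✓; bearing(C→W) − bearing(C→U) = 90.00° ✓; |CW| = 12.30 ✓; ∠(CW, WR) = 93.50° ✗; |WR| = 28.90 ✓.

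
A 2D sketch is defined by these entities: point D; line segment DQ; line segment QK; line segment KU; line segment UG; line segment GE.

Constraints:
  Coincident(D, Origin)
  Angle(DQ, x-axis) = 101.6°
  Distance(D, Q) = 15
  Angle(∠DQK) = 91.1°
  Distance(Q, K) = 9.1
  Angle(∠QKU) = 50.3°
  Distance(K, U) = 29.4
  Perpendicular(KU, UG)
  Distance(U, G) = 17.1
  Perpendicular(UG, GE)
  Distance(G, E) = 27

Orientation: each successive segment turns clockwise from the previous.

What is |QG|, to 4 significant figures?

25.66

D is at the origin; DQ runs at 101.6° with length 15.0, so Q = (-3.016, 14.69). ∠DQK = 91.1° gives QK at 12.70° from the x-axis; with |QK| = 9.1, K = (5.861, 16.69). ∠QKU = 50.3° gives KU at -117.0° from the x-axis; with |KU| = 29.4, U = (-7.486, -9.501). KU ⟂ UG, so UG runs at 153.0°; with |UG| = 17.1, G = (-22.72, -1.738). Then |QG| = |G − Q| = 25.66.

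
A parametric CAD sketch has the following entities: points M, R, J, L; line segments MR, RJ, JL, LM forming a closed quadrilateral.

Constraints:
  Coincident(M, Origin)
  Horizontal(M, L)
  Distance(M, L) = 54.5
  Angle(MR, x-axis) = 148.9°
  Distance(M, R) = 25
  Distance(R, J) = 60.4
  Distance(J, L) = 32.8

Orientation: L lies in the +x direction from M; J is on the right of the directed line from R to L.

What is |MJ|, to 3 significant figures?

35.4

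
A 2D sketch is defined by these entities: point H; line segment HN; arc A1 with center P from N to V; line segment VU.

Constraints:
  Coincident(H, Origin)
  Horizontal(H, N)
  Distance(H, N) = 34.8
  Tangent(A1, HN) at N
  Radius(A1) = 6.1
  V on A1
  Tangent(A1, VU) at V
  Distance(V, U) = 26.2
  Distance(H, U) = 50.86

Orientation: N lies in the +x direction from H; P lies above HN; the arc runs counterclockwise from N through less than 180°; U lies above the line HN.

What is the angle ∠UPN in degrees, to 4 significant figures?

171.1°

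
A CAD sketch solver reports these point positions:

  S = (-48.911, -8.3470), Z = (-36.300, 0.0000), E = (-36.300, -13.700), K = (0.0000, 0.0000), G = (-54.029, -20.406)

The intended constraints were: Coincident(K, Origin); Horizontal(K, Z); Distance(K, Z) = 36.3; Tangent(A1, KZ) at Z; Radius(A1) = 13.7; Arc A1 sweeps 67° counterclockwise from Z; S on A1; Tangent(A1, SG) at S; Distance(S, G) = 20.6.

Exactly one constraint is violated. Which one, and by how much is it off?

Distance(S, G) = 20.6 — off by 7.50.

K = (0.00, 0.00) ✓; K.y = 0.00, Z.y = 0.00 ✓; |KZ| = 36.30 ✓; ∠(EZ, ZK) = 90.00° ✓; |EZ| = 13.70 ✓; bearing(E→S) − bearing(E→Z) = 67.00° ✓; |ES| = 13.70 ✓; ∠(ES, SG) = 90.00° ✓; |SG| = 13.10 ✗.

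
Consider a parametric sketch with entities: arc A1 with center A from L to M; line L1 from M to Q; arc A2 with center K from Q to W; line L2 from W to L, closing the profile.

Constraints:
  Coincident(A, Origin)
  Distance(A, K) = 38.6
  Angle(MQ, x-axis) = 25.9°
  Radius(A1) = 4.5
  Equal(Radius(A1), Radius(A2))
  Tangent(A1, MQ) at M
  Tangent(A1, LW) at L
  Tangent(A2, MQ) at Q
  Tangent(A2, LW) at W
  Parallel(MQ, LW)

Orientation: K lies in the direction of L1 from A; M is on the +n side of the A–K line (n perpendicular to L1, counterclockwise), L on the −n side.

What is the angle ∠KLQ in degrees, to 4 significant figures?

6.475°

The slot axis is L1's direction at 25.9°, so u = (cos 25.9°, sin 25.9°) = (0.8996, 0.4368) and n = (−sin 25.9°, cos 25.9°) = (-0.4368, 0.8996). A is at the origin and K lies 38.6 along u from A, so K = 38.6·u = (34.72, 16.86). Tangency of A1 to both parallel lines with radius 4.5 puts M and L at A ± 4.5·n: M = (-1.966, 4.048), L = (1.966, -4.048). Equal radii place Q and W the same way about K: Q = K + 4.5·n = (32.76, 20.91), W = K − 4.5·n = (36.69, 12.81). Then cos ∠KLQ = LK·LQ / (|LK||LQ|), giving 6.475°.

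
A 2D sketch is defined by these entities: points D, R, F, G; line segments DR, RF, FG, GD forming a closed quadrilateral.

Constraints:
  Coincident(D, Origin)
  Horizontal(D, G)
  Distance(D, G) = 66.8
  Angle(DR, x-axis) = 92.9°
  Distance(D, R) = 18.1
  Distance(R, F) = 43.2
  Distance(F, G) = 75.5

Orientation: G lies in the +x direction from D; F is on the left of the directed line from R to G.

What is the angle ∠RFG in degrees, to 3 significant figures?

66.0°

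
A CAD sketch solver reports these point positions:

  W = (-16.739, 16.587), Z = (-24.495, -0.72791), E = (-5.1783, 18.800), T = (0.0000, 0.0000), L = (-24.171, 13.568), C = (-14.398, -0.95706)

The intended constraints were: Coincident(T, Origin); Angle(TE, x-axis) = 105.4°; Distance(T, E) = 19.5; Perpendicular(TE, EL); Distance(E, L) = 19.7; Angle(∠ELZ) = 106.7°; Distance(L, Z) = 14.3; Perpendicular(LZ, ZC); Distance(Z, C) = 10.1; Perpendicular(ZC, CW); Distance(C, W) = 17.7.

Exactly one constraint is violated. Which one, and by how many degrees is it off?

Perpendicular(ZC, CW) — off by 8.90°.

T = (0.00, 0.00) ✓; TE at 105.4° ✓; |TE| = 19.50 ✓; ∠(TE, EL) = 90.00° ✓; |EL| = 19.70 ✓; ∠ELZ = 106.7° ✓; |LZ| = 14.30 ✓; ∠(LZ, ZC) = 90.00° ✓; |ZC| = 10.10 ✓; ∠(ZC, CW) = 98.90° ✗; |CW| = 17.70 ✓.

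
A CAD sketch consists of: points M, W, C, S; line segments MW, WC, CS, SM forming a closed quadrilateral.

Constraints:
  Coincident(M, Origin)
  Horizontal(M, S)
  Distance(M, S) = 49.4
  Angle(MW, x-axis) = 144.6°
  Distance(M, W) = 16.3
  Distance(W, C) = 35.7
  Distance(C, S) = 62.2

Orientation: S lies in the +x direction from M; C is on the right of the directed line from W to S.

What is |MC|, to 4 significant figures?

26.73

Checks: M = (0.00, 0.00) ✓; |WC| = 35.70 ✓; |CS| = 62.20 ✓.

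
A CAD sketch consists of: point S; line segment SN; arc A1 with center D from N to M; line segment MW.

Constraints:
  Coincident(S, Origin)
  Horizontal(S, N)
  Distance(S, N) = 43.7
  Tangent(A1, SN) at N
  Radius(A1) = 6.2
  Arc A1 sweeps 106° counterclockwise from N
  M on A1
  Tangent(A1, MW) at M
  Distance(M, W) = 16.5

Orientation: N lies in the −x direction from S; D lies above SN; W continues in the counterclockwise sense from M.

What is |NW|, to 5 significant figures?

23.812

S is at the origin; SN is horizontal with |SN| = 43.7 and N on the −x side, so N = (-43.700, 0.0000). Since A1 is tangent to SN there, DN ⟂ SN, so D = N + (0, 6.2) = (-43.700, 6.2000). On A1, N sits at bearing -90° from D; a 106° counterclockwise sweep puts M at bearing 16°, so M = D + 6.2·(cos 16°, sin 16°) = (-37.740, 7.9090). Tangency of A1 to MW means the radius DM is perpendicular to MW, so MW runs along (−sin 16°, cos 16°); with |MW| = 16.5, W = (-42.288, 23.770). Then |NW| = |W − N| = 23.812.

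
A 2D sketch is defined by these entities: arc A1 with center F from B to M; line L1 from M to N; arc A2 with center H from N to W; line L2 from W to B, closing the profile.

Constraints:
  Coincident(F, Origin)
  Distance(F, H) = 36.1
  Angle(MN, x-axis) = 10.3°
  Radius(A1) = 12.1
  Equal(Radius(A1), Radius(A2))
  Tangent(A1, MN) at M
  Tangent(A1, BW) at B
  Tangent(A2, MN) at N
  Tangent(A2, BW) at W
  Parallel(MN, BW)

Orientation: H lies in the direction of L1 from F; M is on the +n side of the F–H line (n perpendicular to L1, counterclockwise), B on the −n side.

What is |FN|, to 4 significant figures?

38.07

The slot axis is L1's direction at 10.3°, so u = (cos 10.3°, sin 10.3°) = (0.9839, 0.1788) and n = (−sin 10.3°, cos 10.3°) = (-0.1788, 0.9839). F is at the origin and H lies 36.1 along u from F, so H = 36.1·u = (35.52, 6.455). Tangency of A1 to both parallel lines with radius 12.1 puts M and B at F ± 12.1·n: M = (-2.164, 11.91), B = (2.164, -11.91). Equal radii place N and W the same way about H: N = H + 12.1·n = (33.35, 18.36), W = H − 12.1·n = (37.68, -5.450). Then |FN| = |N − F| = 38.07.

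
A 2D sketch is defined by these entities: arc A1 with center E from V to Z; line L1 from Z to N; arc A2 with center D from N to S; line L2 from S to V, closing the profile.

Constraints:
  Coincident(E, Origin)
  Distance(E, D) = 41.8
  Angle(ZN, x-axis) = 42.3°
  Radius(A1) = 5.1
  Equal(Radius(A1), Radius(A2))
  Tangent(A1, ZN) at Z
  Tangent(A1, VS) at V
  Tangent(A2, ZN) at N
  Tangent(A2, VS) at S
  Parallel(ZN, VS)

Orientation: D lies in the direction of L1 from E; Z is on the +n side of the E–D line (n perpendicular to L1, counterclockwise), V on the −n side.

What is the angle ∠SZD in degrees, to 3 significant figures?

6.76°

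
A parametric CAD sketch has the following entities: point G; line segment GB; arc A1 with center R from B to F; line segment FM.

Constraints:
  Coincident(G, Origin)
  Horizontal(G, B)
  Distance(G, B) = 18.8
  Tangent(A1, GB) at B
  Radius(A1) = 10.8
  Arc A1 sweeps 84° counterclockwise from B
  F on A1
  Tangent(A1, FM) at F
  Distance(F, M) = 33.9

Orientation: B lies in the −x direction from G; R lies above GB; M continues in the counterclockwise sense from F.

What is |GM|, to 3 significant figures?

43.6

On A1, B sits at bearing -90° from R; an 84° counterclockwise sweep puts F at bearing -6°, so F = R + 10.8·(cos -6°, sin -6°) = (-8.06, 9.67). A1 meets FM tangentially, so RF is at right angles to FM, so FM runs along (−sin -6°, cos -6°); with |FM| = 33.9, M = (-4.52, 43.4). Then |GM| = |M − G| = 43.6.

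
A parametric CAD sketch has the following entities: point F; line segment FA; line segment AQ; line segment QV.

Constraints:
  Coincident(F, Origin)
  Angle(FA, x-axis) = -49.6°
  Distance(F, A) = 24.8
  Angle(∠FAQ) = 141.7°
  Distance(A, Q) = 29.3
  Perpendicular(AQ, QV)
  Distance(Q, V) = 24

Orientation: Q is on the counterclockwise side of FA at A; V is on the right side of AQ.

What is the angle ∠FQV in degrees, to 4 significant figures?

107.5°

F is at the origin; FA runs at -49.6° with length 24.8, so A = 24.8·(cos -49.6°, sin -49.6°) = (16.07, -18.89). ∠FAQ = 141.7°, so AQ runs at -49.6° + (180° − 141.7°) = -11.30° from the x-axis; with |AQ| = 29.3, Q = A + 29.3·(cos -11.30°, sin -11.30°) = (44.81, -24.63). The perpendicularity gives QV at right angles to AQ; with |QV| = 24.0 on the right of AQ, V = Q + 24.0·(-0.1959, -0.9806) = (40.10, -48.16). Then cos ∠FQV = QF·QV / (|QF||QV|), giving 107.5°.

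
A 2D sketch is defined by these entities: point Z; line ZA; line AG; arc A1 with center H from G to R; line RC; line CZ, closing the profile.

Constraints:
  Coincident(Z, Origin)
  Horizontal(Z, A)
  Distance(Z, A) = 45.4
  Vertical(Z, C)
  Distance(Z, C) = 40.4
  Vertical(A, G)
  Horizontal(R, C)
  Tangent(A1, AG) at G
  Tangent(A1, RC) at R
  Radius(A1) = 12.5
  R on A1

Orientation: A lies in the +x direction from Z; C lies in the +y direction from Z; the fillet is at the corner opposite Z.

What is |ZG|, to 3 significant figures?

53.3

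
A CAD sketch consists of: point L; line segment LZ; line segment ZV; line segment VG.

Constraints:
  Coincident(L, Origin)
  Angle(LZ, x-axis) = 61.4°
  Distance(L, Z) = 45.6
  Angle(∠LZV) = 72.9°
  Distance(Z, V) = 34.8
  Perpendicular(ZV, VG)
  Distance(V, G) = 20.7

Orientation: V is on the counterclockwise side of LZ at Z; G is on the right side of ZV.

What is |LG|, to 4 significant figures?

67.75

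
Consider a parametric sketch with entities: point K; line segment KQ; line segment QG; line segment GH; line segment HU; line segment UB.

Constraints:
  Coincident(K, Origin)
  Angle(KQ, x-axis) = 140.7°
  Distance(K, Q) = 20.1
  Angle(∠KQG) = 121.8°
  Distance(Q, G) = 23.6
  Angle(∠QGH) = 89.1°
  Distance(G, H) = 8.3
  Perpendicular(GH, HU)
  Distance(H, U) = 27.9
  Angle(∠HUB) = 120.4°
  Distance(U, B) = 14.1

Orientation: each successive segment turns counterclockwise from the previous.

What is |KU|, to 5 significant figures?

11.093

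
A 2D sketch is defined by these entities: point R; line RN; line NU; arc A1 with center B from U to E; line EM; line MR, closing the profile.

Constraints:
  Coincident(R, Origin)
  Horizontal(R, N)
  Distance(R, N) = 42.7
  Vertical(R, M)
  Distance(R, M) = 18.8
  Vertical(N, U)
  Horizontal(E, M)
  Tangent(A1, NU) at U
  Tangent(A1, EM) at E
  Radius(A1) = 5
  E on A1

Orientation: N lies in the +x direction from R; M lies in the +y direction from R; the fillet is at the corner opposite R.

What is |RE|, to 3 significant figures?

42.1

The virtual corner opposite R is at (42.7, 18.8). Tangency of A1 to NU means the radius BU is perpendicular to NU and since A1 is tangent to EM there, BE ⟂ EM, with radius 5.0, so the center B sits 5.0 in from both sides at B = (37.7, 13.8). That places the tangent points at U = (42.7, 13.8) on NU and E = (37.7, 18.8) on EM. Then |RE| = |E − R| = 42.1.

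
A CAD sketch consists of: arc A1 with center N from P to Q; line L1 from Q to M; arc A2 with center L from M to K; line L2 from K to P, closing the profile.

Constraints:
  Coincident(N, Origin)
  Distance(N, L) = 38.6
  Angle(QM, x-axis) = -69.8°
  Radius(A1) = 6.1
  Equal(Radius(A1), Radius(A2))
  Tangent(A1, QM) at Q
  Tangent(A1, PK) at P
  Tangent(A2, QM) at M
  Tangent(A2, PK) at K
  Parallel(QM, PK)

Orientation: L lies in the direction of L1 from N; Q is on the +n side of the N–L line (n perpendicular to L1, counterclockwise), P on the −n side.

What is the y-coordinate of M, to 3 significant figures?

-34.1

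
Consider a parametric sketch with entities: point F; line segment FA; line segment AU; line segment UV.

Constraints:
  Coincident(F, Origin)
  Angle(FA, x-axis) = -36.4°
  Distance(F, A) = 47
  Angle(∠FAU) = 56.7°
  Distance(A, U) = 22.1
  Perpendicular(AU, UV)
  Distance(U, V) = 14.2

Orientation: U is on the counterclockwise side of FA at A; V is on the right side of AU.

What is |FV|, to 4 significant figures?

53.61

F is at the origin; FA runs at -36.4° with length 47.0, so A = 47.0·(cos -36.4°, sin -36.4°) = (37.83, -27.89). ∠FAU = 56.7°, so AU runs at -36.4° + (180° − 56.7°) = 86.90° from the x-axis; with |AU| = 22.1, U = A + 22.1·(cos 86.90°, sin 86.90°) = (39.03, -5.823). The perpendicularity gives UV at right angles to AU; with |UV| = 14.2 on the right of AU, V = U + 14.2·(0.9985, -0.05408) = (53.20, -6.591). Then |FV| = |V − F| = 53.61.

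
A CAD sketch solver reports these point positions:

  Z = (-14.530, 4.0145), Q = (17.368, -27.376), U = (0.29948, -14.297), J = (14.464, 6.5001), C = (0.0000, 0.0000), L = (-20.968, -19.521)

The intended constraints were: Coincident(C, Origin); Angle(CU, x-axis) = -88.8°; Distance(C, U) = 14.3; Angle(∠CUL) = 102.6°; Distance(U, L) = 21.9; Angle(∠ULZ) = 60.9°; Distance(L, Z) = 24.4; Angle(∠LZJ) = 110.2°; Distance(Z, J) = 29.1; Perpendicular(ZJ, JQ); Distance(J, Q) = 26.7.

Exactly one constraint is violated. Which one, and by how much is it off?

Distance(J, Q) = 26.7 — off by 7.30.

C = (0.00, 0.00) ✓; CU at -88.80° ✓; |CU| = 14.30 ✓; ∠CUL = 102.6° ✓; |UL| = 21.90 ✓; ∠ULZ = 60.90° ✓; |LZ| = 24.40 ✓; ∠LZJ = 110.2° ✓; |ZJ| = 29.10 ✓; ∠(ZJ, JQ) = 90.00° ✓; |JQ| = 34.00 ✗.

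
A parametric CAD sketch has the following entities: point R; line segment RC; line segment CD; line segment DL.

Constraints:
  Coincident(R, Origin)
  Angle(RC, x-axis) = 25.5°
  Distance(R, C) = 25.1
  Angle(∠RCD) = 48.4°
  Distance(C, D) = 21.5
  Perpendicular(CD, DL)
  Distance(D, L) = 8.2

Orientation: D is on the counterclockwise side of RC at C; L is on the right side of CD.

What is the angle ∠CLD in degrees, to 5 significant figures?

69.123°

∠RCD = 48.4°, so CD runs at 25.5° + (180° − 48.4°) = 157.10° from the x-axis; with |CD| = 21.5, D = C + 21.5·(cos 157.10°, sin 157.10°) = (2.8494, 19.172). The perpendicularity gives DL at right angles to CD; with |DL| = 8.2 on the right of CD, L = D + 8.2·(0.38912, 0.92119) = (6.0402, 26.726). Then cos ∠CLD = LC·LD / (|LC||LD|), giving 69.123°.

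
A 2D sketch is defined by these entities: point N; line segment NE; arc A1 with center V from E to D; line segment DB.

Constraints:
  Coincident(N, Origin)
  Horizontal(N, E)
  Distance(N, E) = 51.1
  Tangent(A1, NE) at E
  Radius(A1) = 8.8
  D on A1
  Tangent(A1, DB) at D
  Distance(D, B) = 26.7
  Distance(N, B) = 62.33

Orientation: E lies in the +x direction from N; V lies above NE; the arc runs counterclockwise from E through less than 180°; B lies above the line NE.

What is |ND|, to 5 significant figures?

60.532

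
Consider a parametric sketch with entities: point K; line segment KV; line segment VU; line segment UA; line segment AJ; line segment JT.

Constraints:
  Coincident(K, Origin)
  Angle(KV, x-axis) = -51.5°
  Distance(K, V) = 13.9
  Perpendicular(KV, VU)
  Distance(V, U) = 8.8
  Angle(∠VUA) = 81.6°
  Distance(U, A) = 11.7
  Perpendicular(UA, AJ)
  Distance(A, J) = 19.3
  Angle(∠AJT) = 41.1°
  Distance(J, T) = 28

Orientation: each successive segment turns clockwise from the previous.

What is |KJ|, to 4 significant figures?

13.06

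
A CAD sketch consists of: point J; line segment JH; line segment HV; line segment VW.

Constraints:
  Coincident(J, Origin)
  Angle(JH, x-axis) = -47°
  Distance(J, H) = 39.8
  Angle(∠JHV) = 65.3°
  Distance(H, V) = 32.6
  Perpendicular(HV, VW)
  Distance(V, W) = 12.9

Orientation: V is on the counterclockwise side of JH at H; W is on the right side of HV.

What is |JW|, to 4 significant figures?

51.59

J is at the origin; JH runs at -47.0° with length 39.8, so H = 39.8·(cos -47.0°, sin -47.0°) = (27.14, -29.11). ∠JHV = 65.3°, so HV runs at -47.0° + (180° − 65.3°) = 67.70° from the x-axis; with |HV| = 32.6, V = H + 32.6·(cos 67.70°, sin 67.70°) = (39.51, 1.054). HV ⟂ VW; with |VW| = 12.9 on the right of HV, W = V + 12.9·(0.9252, -0.3795) = (51.45, -3.841). Then |JW| = |W − J| = 51.59.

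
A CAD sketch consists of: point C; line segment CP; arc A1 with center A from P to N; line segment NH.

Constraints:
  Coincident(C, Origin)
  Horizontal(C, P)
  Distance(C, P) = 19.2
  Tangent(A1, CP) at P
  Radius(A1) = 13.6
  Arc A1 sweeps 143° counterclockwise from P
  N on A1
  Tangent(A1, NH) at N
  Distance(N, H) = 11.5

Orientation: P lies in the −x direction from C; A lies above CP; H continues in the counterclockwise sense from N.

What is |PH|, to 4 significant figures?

31.40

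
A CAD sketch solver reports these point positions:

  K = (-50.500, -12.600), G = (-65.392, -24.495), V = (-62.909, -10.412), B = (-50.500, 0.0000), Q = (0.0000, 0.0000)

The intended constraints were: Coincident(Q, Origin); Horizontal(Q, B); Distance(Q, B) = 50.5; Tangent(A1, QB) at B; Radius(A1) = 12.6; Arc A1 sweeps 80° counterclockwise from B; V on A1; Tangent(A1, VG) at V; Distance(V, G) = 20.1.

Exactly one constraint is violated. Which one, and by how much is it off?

Distance(V, G) = 20.1 — off by 5.80.

Q = (0.00, 0.00) ✓; Q.y = 0.00, B.y = 0.00 ✓; |QB| = 50.50 ✓; ∠(KB, BQ) = 90.00° ✓; |KB| = 12.60 ✓; bearing(K→V) − bearing(K→B) = 80.00° ✓; |KV| = 12.60 ✓; ∠(KV, VG) = 90.00° ✓; |VG| = 14.30 ✗.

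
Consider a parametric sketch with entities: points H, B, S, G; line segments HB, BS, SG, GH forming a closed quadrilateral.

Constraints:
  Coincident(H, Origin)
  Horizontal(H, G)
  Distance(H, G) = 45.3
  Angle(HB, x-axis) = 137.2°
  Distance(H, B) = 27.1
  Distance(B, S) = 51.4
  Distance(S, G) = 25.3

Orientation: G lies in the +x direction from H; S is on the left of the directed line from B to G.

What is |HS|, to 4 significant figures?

37.90

H is at the origin; HG is horizontal with |HG| = 45.3 and G in +x, so G = (45.3, 0). HB runs at 137.2° with |HB| = 27.1, so B = (-19.88, 18.41). S is determined by |BS| = 51.4 and |SG| = 25.3 together: it lies at the intersection of circle(B, 51.4) and circle(G, 25.3). With |BG| = 67.73, the foot of the radical line on BG is 48.64 from B and the perpendicular offset is √(51.4² − 48.64²) = 16.60. Taking the left-of-BG solution: S = (31.44, 21.17).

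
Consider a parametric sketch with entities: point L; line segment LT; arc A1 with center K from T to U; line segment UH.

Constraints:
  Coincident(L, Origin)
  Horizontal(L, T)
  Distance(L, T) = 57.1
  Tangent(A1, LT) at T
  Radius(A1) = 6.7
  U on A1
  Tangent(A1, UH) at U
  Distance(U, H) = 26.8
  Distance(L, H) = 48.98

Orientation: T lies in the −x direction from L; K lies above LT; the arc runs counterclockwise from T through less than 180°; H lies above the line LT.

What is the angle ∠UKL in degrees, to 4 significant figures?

17.67°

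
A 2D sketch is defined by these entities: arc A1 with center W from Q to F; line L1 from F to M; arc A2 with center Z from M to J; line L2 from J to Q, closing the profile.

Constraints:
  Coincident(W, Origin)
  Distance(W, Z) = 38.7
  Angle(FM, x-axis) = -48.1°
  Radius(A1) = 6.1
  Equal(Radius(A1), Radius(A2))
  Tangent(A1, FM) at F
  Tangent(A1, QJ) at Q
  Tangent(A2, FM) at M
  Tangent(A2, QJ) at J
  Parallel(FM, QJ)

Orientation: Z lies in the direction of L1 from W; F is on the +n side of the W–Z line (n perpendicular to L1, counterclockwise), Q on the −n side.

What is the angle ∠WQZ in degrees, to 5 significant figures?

81.043°

The slot axis is L1's direction at -48.1°, so u = (cos -48.1°, sin -48.1°) = (0.66783, -0.74431) and n = (−sin -48.1°, cos -48.1°) = (0.74431, 0.66783). W is at the origin and Z lies 38.7 along u from W, so Z = 38.7·u = (25.845, -28.805). Tangency of A1 to both parallel lines with radius 6.1 puts F and Q at W ± 6.1·n: F = (4.5403, 4.0738), Q = (-4.5403, -4.0738). Then cos ∠WQZ = QW·QZ / (|QW||QZ|), giving 81.043°.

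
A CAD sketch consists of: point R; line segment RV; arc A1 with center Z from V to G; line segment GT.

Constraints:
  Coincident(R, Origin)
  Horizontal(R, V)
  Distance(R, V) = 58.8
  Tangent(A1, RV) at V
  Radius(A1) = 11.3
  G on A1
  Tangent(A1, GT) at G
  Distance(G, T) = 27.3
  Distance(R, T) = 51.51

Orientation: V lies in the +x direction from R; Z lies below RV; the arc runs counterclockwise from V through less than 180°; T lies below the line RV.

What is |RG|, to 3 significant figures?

48.7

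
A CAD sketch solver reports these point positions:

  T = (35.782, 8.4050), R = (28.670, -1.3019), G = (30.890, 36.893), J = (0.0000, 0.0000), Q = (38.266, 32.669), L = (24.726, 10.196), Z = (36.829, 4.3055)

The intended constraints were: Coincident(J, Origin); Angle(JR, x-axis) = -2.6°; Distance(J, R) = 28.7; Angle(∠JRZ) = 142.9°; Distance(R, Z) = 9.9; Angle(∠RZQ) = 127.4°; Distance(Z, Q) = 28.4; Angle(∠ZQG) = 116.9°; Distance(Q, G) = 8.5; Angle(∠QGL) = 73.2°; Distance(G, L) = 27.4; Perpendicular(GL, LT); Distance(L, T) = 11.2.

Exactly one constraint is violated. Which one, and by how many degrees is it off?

Perpendicular(GL, LT) — off by 3.80°.

J = (0.00, 0.00) ✓; JR at -2.600° ✓; |JR| = 28.70 ✓; ∠JRZ = 142.9° ✓; |RZ| = 9.900 ✓; ∠RZQ = 127.4° ✓; |ZQ| = 28.40 ✓; ∠ZQG = 116.9° ✓; |QG| = 8.500 ✓; ∠QGL = 73.20° ✓; |GL| = 27.40 ✓; ∠(GL, LT) = 93.80° ✗; |LT| = 11.20 ✓.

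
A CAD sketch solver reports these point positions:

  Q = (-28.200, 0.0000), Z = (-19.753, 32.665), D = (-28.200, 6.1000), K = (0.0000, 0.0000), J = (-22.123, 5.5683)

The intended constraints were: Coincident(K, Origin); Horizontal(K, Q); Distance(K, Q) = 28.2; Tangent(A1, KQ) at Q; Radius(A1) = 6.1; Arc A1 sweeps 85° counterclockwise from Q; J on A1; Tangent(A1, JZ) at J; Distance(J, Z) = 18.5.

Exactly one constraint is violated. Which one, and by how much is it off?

Distance(J, Z) = 18.5 — off by 8.70.

K = (0.00, 0.00) ✓; K.y = 0.00, Q.y = 0.00 ✓; |KQ| = 28.20 ✓; ∠(DQ, QK) = 90.00° ✓; |DQ| = 6.100 ✓; bearing(D→J) − bearing(D→Q) = 85.00° ✓; |DJ| = 6.100 ✓; ∠(DJ, JZ) = 90.00° ✓; |JZ| = 27.20 ✗.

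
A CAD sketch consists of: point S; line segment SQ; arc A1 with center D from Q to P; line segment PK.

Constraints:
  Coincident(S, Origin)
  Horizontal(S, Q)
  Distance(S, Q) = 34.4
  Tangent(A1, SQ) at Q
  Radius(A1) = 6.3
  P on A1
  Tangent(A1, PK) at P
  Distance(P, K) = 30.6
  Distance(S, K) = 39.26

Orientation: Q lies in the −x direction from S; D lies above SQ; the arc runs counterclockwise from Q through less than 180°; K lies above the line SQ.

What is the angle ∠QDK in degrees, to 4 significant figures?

152.1°

Checks: |DP| = 6.300 ✓; ∠(DP, PK) = 90.00° ✓; |PK| = 30.60 ✓; |SK| = 39.26 ✓.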